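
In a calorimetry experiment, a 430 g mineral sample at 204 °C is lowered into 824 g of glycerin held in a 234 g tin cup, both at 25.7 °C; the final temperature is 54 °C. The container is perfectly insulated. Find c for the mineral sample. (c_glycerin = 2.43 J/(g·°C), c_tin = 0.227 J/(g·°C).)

c ≈ 0.902 J/(g·°C)

Let T be the final temperature. ΣQ_i = 0:
430·c·(54 − 204) + 824·2.43·(54 − 25.7) + 234·0.227·(54 − 25.7) = 0
-64500 c = -58169
c = -58169/-64500 ≈ 0.9018 J/(g·°C)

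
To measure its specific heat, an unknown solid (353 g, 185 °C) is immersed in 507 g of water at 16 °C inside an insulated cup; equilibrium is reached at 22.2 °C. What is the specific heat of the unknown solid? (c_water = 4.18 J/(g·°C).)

Setting the total heat transfer to zero:
353·c·(22.2 − 185) + 507·4.18·(22.2 − 16) = 0
-57468 c = -13139
c = -13139/-57468 ≈ 0.2286 J/(g·°C)

c ≈ 0.229 J/(g·°C)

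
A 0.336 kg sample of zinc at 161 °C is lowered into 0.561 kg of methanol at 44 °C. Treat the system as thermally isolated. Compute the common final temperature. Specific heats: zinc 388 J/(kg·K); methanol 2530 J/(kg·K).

Setting the total heat transfer to zero:
0.336*388*(T − 161) + 0.561*2530*(T − 44) = 0
(130.37 + 1419.3) T = 130.37*161 + 1419.3*44
T = 83440 / 1549.7 = 53.8 °C

T_f ≈ 53.8 °C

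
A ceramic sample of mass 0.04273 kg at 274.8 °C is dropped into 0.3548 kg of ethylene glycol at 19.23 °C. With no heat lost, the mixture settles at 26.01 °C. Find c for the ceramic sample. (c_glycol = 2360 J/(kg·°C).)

c ≈ 534 J/(kg·°C)

Heat lost by the ceramic sample = heat gained by the glycol:
0.04273×c×(274.8 − 26.01) = 0.3548×2360×(26.01 − 19.23)
10.63 c = 5677.1  ⇒  c ≈ 534 J/(kg·°C)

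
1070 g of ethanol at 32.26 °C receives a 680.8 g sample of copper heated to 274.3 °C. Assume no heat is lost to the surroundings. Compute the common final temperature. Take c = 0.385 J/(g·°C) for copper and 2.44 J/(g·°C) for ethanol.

T_f is the heat-capacity-weighted average of the initial temperatures:
T_f = (262.11×274.3 + 2610.8×32.26) / (262.11 + 2610.8)
    = 156121 / 2872.9 ≈ 54.34 °C

T_f ≈ 54.3 °C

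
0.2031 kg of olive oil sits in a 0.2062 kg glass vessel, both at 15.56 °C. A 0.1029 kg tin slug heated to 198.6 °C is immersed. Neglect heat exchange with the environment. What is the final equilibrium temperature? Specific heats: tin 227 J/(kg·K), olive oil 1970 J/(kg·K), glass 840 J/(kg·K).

T_f ≈ 22.7 °C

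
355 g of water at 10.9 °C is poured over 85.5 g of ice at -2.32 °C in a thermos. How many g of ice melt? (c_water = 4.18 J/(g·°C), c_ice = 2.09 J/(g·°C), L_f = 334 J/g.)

m_melted ≈ 47.2 g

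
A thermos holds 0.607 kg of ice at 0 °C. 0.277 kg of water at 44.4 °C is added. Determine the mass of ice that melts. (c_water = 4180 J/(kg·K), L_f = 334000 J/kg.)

m_melted ≈ 0.154 kg

Heat available from the water dropping to 0 °C: 0.277·4180·44.4 = 51409 J.
To melt every bit of ice: 0.607·334000 = 202738 J.
That's not enough to melt it all — equilibrium is at 0 °C with ice remaining.
m_melt = 51409 / L_f = 0.1539 kg.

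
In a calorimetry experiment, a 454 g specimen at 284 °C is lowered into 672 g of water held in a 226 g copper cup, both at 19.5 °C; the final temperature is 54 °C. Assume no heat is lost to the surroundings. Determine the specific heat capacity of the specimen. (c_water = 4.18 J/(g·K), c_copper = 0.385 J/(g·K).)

Energy conservation, ΣQ = 0:
454·c·(54 − 284) + 672·4.18·(54 − 19.5) + 226·0.385·(54 − 19.5) = 0
-104420 c = -99911
c = -99911/-104420 ≈ 0.9568 J/(g·K)

c ≈ 0.957 J/(g·K)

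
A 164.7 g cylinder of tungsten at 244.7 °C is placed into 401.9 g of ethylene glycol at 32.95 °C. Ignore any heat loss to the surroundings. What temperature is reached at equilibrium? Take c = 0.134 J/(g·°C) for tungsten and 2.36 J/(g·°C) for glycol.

T_f ≈ 37.8 °C

Energy conservation, ΣQ = 0:
164.7*0.134*(T − 244.7) + 401.9*2.36*(T − 32.95) = 0
22.07(T − 244.7) + 948.48(T − 32.95) = 0
970.55 T = 36653
T = 36653 / 970.55 = 37.8 °C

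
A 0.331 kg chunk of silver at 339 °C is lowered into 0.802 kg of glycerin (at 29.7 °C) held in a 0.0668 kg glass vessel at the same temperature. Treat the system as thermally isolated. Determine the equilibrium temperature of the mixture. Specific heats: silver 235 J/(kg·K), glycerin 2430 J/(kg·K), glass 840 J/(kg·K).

With ΣQ=0 the equilibrium temperature is the m·c-weighted mean:
T_f = (77.79×339 + 1948.9×29.7 + 56.11×29.7) / (77.79 + 1948.9 + 56.11)
    = 85917 / 2082.8 ≈ 41.25 °C

T_f ≈ 41.3 °C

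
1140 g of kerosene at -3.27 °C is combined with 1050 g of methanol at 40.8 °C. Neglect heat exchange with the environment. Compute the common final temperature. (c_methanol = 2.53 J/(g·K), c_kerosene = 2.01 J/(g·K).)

|Q_methanol| = |Q_kerosene|:
1050·2.53·(40.8 − T) = 1140·2.01·(T − (-3.27))
2656.5(40.8 − T) = 2291.4(T − (-3.27))
4947.9 T = 100892  ⇒  T ≈ 20.39 °C

T_f ≈ 20.4 °C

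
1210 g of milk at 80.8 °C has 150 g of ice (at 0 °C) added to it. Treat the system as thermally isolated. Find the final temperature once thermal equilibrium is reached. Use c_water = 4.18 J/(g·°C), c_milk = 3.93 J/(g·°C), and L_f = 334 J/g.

Setting the total heat transfer to zero:
fusion: m_ice L_f = 150·334 = 50100
  warm the meltwater: 627 T
  milk cools: 1210·3.93·(T − 80.8) = 4755.3(T − 80.8)
5382.3 T = 384228 − 50100 = 334128
T ≈ 62.08 °C (positive, so assuming full melt was valid).

T_f ≈ 62.1 °C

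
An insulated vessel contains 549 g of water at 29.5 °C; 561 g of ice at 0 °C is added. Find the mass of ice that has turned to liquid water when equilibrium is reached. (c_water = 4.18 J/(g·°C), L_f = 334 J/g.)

Heat available from the water dropping to 0 °C: 549×4.18×29.5 = 67697 J.
To melt every bit of ice: 561×334 = 187374 J.
67697 J < 187374 J, so only part of the ice melts and the system sits at 0 °C.
m_melted×334 = 67697  ⇒  m_melted ≈ 202.7 g.

m_melted ≈ 203 g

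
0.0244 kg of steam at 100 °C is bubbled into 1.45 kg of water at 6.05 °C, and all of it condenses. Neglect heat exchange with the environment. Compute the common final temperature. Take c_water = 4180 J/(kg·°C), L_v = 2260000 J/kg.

Heat gained plus heat lost sum to zero:
steam→water at 100 °C releases m L_v = 0.0244·2260000 = 55144; condensed water 100 °C→T: 101.99(T − 100); original water: 6061(T − 6.05)
6163 T = 55144 + 10199 + 36669 = 102012
T ≈ 16.55 °C (< 100 °C, so full condensation is consistent).

T_f ≈ 16.6 °C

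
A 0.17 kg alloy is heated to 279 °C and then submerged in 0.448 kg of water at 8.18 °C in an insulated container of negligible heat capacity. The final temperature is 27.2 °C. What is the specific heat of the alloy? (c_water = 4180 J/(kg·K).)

c ≈ 832 J/(kg·K)

Conservation of energy gives ΣQ = 0:
0.17×c×(27.2 − 279) + 0.448×4180×(27.2 − 8.18) = 0
-42.81 c = -35618
c = -35618/-42.81 ≈ 832.1 J/(kg·K)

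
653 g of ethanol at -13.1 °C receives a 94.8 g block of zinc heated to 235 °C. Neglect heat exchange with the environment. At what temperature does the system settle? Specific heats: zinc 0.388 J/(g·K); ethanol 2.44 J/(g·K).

T_f ≈ -7.5 °C

With ΣQ=0 the equilibrium temperature is the m·c-weighted mean:
T_f = (36.78×235 + 1593.3×(-13.1)) / (36.78 + 1593.3)
    = -12229 / 1630.1 ≈ -7.50 °C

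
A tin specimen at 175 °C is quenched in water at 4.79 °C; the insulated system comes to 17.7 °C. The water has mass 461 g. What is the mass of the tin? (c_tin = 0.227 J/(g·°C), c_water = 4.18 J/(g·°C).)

m ≈ 697 g

|Q_tin| = |Q_water|:
m×0.227×(175 − 17.7) = 461×4.18×(17.7 − 4.79)
35.71 m = 24877  ⇒  m ≈ 696.7 g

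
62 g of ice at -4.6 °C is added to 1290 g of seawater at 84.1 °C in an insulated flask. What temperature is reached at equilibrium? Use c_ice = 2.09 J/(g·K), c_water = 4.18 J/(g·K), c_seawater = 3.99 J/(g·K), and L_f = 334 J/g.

Taking heat into each body as positive, Σ m c ΔT = 0:
warm ice to 0 °C: 62×2.09×(0 − (-4.6)) = 596.07
  latent heat to melt: 62×334 = 20708
  meltwater 0→T: 62×4.18×T = 259.16 T
  seawater: 5147.1(T − 84.1)
5406.3 T = 432871 − 21304 = 411567
T ≈ 76.13 °C (positive, so assuming full melt was valid).

T_f ≈ 76.1 °C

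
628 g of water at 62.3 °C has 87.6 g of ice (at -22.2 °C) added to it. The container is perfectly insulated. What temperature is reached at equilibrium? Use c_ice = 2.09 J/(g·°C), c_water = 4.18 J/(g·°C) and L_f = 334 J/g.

Sum of m c ΔT and latent-heat terms is zero:
warm ice to 0 °C: 87.6×2.09×(0 − (-22.2)) = 4064.5; melt ice: 87.6×334 = 29258; meltwater 0→T: 87.6×4.18×T = 366.17 T; water: 2625(T − 62.3)
2991.2 T = 163540 − 33323 = 130217
T ≈ 43.53 °C — above 0 °C, consistent with complete melting.

T_f ≈ 43.5 °C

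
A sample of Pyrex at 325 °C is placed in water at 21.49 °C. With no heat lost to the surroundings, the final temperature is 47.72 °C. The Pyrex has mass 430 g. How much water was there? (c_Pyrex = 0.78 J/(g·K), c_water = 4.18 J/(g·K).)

Taking heat into each body as positive, Σ m c ΔT = 0:
430·0.78·(47.72 − 325) + m·4.18·(47.72 − 21.49) = 0
109.64 m = 93000
m = 93000/109.64 ≈ 848.2 g

m ≈ 848 g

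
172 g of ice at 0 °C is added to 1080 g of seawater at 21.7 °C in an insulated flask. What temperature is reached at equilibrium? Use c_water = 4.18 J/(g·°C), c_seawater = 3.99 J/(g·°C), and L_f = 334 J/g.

Energy balance with sensible and latent terms:
fusion: m_ice L_f = 172·334 = 57448; meltwater 0→T: 172·4.18·T = 718.96 T; seawater cools: 1080·3.99·(T − 21.7) = 4309.2(T − 21.7)
5028.2 T = 93510 − 57448 = 36062
T ≈ 7.17 °C — above 0 °C, consistent with complete melting.

T_f ≈ 7.2 °C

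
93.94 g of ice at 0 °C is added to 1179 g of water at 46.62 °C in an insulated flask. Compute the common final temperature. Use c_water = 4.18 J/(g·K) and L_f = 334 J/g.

Net heat exchanged in the isolated system is zero:
melt ice: 93.94·334 = 31376; meltwater 0→T: 93.94·4.18·T = 392.67 T; water: 4928.2(T − 46.62)
5320.9 T = 229754 − 31376 = 198378
T ≈ 37.28 °C (positive, so assuming full melt was valid).

T_f ≈ 37.3 °C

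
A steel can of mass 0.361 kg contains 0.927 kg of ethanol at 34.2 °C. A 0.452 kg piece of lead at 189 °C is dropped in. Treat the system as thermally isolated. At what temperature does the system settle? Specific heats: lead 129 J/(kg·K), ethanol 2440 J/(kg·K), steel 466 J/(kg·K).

T_f ≈ 37.8 °C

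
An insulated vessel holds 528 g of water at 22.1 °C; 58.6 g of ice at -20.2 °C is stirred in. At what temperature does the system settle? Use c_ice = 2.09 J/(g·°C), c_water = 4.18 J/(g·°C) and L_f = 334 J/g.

T_f ≈ 10.9 °C

Let T be the final temperature. ΣQ_i = 0:
warm ice to 0 °C: 58.6·2.09·(0 − (-20.2)) = 2474
  melt ice: 58.6·334 = 19572
  warm the meltwater: 244.95 T
  water cools: 528·4.18·(T − 22.1) = 2207(T − 22.1)
2452 T = 48776 − 22046 = 26729
T ≈ 10.90 °C (positive, so assuming full melt was valid).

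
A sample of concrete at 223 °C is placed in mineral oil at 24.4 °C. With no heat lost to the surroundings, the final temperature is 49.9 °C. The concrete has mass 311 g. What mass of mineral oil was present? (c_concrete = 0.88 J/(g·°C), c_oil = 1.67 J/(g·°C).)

|Q_concrete| = |Q_oil|:
311·0.88·(223 − 49.9) = m·1.67·(49.9 − 24.4)
42.59 m = 47374  ⇒  m ≈ 1112 g

m ≈ 1110 g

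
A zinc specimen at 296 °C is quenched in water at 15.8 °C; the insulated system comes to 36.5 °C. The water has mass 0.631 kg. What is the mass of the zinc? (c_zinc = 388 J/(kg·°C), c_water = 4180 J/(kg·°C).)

|Q_zinc| = |Q_water|:
m×388×(296 − 36.5) = 0.631×4180×(36.5 − 15.8)
100686 m = 54598  ⇒  m ≈ 0.5423 kg

m ≈ 0.542 kg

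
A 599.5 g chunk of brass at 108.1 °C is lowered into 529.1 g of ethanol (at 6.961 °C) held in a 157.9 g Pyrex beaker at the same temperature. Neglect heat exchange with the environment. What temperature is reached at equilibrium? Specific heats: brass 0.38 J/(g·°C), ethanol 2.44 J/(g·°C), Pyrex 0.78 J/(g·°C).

T_f ≈ 21.0 °C

Heat gained plus heat lost sum to zero:
599.5×0.38×(T − 108.1) + 529.1×2.44×(T − 6.961) + 157.9×0.78×(T − 6.961) = 0
227.81(T − 108.1) + 1291(T − 6.961) + 123.16(T − 6.961) = 0
(227.81 + 1291 + 123.16) T = 227.81×108.1 + 1291×6.961 + 123.16×6.961
T ≈ 20.99 °C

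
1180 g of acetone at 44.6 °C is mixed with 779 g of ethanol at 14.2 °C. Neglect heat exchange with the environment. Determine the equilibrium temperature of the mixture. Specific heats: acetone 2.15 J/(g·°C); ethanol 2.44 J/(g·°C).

T_f ≈ 31.6 °C

|Q_acetone| = |Q_ethanol|:
1180×2.15×(44.6 − T) = 779×2.44×(T − 14.2)
2537(44.6 − T) = 1900.8(T − 14.2)
4437.8 T = 140141  ⇒  T ≈ 31.58 °C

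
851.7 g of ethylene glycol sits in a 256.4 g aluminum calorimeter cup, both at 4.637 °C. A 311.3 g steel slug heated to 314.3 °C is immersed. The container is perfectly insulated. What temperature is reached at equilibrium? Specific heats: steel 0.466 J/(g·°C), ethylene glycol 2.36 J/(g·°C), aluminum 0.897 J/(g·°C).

T_f ≈ 23.5 °C

Let T be the final temperature. ΣQ_i = 0:
311.3×0.466×(T − 314.3) + 851.7×2.36×(T − 4.637) + 256.4×0.897×(T − 4.637) = 0
145.07(T − 314.3) + 2010(T − 4.637) + 229.99(T − 4.637) = 0
(145.07 + 2010 + 229.99) T = 145.07×314.3 + 2010×4.637 + 229.99×4.637
T = 55981/2385.1 ≈ 23.47 °C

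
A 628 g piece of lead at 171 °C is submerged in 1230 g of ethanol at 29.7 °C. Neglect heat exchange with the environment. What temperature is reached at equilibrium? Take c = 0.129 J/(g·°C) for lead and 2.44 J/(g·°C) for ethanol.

T_f ≈ 33.4 °C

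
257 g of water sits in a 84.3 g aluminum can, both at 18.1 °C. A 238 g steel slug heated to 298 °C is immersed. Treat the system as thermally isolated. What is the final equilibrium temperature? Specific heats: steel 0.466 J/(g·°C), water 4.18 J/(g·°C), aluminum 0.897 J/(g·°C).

Setting the total heat transfer to zero:
238*0.466*(T − 298) + 257*4.18*(T − 18.1) + 84.3*0.897*(T − 18.1) = 0
110.91(T − 298) + 1074.3(T − 18.1) + 75.62(T − 18.1) = 0
1260.8 T = 53863
T = 53863/1260.8 ≈ 42.72 °C

T_f ≈ 42.7 °C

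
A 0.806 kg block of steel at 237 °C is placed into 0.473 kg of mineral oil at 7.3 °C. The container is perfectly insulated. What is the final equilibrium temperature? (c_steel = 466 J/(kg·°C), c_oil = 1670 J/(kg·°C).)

Heat lost by the steel equals heat gained by the oil:
0.806·466·(237 − T) = 0.473·1670·(T − 7.3)
375.6(237 − T) = 789.91(T − 7.3)
1165.5 T = 94783  ⇒  T ≈ 81.32 °C

T_f ≈ 81.3 °C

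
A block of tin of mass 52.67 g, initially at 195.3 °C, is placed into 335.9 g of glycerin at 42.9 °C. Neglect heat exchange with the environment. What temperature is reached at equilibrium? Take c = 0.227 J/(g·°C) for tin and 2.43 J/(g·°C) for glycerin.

T_f ≈ 45.1 °C

With ΣQ=0 the equilibrium temperature is the m·c-weighted mean:
T_f = (11.96×195.3 + 816.24×42.9) / (11.96 + 816.24)
    = 37352 / 828.19 ≈ 45.10 °C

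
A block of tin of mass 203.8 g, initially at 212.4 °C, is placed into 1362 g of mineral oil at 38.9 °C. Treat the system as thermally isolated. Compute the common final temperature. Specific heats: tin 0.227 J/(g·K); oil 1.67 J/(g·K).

T_f ≈ 42.4 °C

T_f is the heat-capacity-weighted average of the initial temperatures:
T_f = (46.26×212.4 + 2274.5×38.9) / (46.26 + 2274.5)
    = 98306 / 2320.8 ≈ 42.36 °C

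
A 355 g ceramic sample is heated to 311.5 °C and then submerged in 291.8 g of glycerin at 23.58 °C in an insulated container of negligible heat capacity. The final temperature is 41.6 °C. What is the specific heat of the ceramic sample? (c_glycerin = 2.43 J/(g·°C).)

Heat lost by the ceramic sample = heat gained by the glycerin:
355·c·(311.5 − 41.6) = 291.8·2.43·(41.6 − 23.58)
95814 c = 12778  ⇒  c ≈ 0.1334 J/(g·°C)

c ≈ 0.133 J/(g·°C)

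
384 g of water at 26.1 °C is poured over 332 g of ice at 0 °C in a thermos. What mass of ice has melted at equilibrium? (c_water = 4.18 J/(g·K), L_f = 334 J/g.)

m_melted ≈ 125 g

Cooling the water to 0 °C releases 384·4.18·26.1 = 41894 J.
Melting all 332 g of ice would need 332·334 = 110888 J.
That's not enough to melt it all — equilibrium is at 0 °C with ice remaining.
Mass melted = 41894/334 ≈ 125.4 g.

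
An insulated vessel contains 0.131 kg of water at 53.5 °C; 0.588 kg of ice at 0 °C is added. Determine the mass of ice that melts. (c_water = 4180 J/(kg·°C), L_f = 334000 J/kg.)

Cooling the water to 0 °C releases 0.131×4180×53.5 = 29296 J.
Fully melting the ice requires m_ice L_f = 0.588×334000 = 196392 J.
That's not enough to melt it all — equilibrium is at 0 °C with ice remaining.
Mass melted = 29296/334000 ≈ 0.08771 kg.

m_melted ≈ 0.0877 kg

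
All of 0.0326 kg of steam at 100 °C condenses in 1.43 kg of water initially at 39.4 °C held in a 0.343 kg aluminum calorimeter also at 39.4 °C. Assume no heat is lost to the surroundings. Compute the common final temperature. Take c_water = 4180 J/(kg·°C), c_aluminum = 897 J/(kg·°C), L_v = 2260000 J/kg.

Conservation of energy gives ΣQ = 0:
steam→water at 100 °C releases m L_v = 0.0326·2260000 = 73676
  condensed water 100 °C→T: 136.27(T − 100)
  original water: 5977.4(T − 39.4)
  aluminum cup: 0.343·897·(T − 39.4) = 307.67(T − 39.4)
6421.3 T = 73676 + 13627 + 247632 = 334935
T ≈ 52.16 °C (< 100 °C, so full condensation is consistent).

T_f ≈ 52.2 °C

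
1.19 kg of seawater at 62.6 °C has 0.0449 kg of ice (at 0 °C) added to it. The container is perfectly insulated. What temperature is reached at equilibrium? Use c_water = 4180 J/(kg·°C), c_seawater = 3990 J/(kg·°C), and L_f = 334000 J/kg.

T_f ≈ 57.2 °C

Net heat exchanged in the isolated system is zero:
melt ice: 0.0449×334000 = 14997; meltwater 0→T: 0.0449×4180×T = 187.68 T; seawater cools: 1.19×3990×(T − 62.6) = 4748.1(T − 62.6)
4935.8 T = 297231 − 14997 = 282234
T ≈ 57.18 °C — above 0 °C, consistent with complete melting.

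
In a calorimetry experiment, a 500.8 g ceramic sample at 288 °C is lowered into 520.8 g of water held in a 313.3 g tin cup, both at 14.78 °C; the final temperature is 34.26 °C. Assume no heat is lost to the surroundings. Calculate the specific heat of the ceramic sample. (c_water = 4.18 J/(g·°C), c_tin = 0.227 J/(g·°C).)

Heat gained plus heat lost sum to zero:
500.8·c·(34.26 − 288) + 520.8·4.18·(34.26 − 14.78) + 313.3·0.227·(34.26 − 14.78) = 0
-127073 c = -43792
c = -43792/-127073 ≈ 0.3446 J/(g·°C)

c ≈ 0.345 J/(g·°C)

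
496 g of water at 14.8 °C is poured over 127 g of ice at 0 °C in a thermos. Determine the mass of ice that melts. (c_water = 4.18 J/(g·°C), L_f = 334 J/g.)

m_melted ≈ 91.9 g

Water can give up m c ΔT = 496·4.18·14.8 = 30685 J before reaching 0 °C.
Melting all 127 g of ice would need 127·334 = 42418 J.
Since 30685 < 42418 J, not all the ice melts; equilibrium is at 0 °C.
m_melted·334 = 30685  ⇒  m_melted ≈ 91.87 g.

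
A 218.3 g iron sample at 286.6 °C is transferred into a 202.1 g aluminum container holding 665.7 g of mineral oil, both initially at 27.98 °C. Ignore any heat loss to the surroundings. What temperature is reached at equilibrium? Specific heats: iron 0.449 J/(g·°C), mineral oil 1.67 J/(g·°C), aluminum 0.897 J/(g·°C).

Taking heat into each body as positive, Σ m c ΔT = 0:
218.3·0.449·(T − 286.6) + 665.7·1.67·(T − 27.98) + 202.1·0.897·(T − 27.98) = 0
(98.02 + 1111.7 + 181.28) T = 98.02·286.6 + 1111.7·27.98 + 181.28·27.98
T = 64270 / 1391 = 46.2 °C

T_f ≈ 46.2 °C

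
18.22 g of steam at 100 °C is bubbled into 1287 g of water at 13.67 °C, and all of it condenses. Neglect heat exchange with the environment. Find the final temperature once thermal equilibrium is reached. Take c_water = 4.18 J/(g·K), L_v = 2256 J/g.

T_f ≈ 22.4 °C

Let T be the final temperature. ΣQ_i = 0:
steam→water at 100 °C releases m L_v = 18.22·2256 = 41104
  condensed water 100 °C→T: 76.16(T − 100)
  water warms: 1287·4.18·(T − 13.67) = 5379.7(T − 13.67)
5455.8 T = 41104 + 7616 + 73540 = 122260
T ≈ 22.41 °C, under the boiling point, so the assumption holds.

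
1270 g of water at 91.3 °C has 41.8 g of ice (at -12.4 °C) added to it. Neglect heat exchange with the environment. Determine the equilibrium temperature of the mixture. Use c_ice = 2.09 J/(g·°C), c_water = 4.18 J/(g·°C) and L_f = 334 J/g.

T_f ≈ 85.6 °C

Taking heat into each body as positive, Σ m c ΔT = 0:
ice -12.4→0 °C: 41.8×2.09×12.4 = 1083.3
  latent heat to melt: 41.8×334 = 13961
  meltwater 0→T: 41.8×4.18×T = 174.72 T
  water cools: 1270×4.18×(T − 91.3) = 5308.6(T − 91.3)
5483.3 T = 484675 − 15044 = 469631
T ≈ 85.65 °C. Since T > 0 °C, the all-ice-melts assumption holds.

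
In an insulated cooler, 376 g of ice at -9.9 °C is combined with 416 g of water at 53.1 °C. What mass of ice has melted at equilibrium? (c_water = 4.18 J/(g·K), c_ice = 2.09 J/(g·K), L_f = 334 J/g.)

Heat available from the water dropping to 0 °C: 416·4.18·53.1 = 92335 J.
Of that, 376·2.09·9.9 = 7779.8 J goes to bring the ice to 0 °C, leaving 84555 J.
Melting all 376 g of ice would need 376·334 = 125584 J.
Since 84555 < 125584 J, not all the ice melts; equilibrium is at 0 °C.
m_melted·334 = 84555  ⇒  m_melted ≈ 253.2 g.

m_melted ≈ 253 g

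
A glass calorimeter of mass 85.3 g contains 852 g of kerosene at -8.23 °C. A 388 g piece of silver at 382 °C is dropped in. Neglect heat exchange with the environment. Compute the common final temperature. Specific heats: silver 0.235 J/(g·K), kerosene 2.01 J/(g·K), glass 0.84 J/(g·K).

T_f ≈ 10.7 °C

Let T be the final temperature. ΣQ_i = 0:
388×0.235×(T − 382) + 852×2.01×(T − (-8.23)) + 85.3×0.84×(T − (-8.23)) = 0
91.18(T − 382) + 1712.5(T − (-8.23)) + 71.65(T − (-8.23)) = 0
1875.4 T = 20147
T = 20147 / 1875.4 = 10.7 °C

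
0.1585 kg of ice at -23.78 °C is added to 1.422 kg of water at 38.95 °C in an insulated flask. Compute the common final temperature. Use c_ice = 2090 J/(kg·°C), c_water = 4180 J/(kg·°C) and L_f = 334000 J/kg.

T_f ≈ 25.8 °C

Heat gained plus heat lost sum to zero:
ice -23.78→0 °C: 0.1585×2090×23.78 = 7877.5
  melt ice: 0.1585×334000 = 52939
  warm the meltwater: 662.53 T
  water cools: 1.422×4180×(T − 38.95) = 5944(T − 38.95)
6606.5 T = 231517 − 60816 = 170701
T ≈ 25.84 °C. Since T > 0 °C, the all-ice-melts assumption holds.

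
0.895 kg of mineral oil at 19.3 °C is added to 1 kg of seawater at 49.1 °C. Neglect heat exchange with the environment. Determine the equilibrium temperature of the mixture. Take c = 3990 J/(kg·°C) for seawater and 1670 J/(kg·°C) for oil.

Net heat exchanged in the isolated system is zero:
1·3990·(T − 49.1) + 0.895·1670·(T − 19.3) = 0
3990(T − 49.1) + 1494.7(T − 19.3) = 0
5484.6 T = 224756
T ≈ 40.98 °C

T_f ≈ 41.0 °C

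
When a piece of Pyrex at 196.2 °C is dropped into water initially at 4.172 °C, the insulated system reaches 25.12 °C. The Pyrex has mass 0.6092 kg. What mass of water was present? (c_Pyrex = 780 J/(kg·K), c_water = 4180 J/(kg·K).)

Heat lost by the Pyrex = heat gained by the water:
0.6092×780×(196.2 − 25.12) = m×4180×(25.12 − 4.172)
87563 m = 81293  ⇒  m ≈ 0.9284 kg

m ≈ 0.928 kg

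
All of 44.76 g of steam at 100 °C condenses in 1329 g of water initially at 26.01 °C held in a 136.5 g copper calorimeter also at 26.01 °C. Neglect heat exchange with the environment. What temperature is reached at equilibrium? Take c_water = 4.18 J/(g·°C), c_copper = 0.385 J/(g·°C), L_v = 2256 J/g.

Conservation of energy gives ΣQ = 0:
latent heat released on condensation: 44.76·2256 = 100979
  condensate cools 100→T: 44.76·4.18·(T − 100) = 187.1(T − 100)
  original water: 5555.2(T − 26.01)
  copper cup: 136.5·0.385·(T − 26.01) = 52.55(T − 26.01)
5794.9 T = 100979 + 18710 + 145858 = 265546
T ≈ 45.82 °C, under the boiling point, so the assumption holds.

T_f ≈ 45.8 °C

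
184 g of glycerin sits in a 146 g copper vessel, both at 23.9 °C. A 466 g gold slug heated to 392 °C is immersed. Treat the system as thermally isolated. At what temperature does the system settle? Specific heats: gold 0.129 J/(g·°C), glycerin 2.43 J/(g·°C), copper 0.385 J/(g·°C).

T_f is the heat-capacity-weighted average of the initial temperatures:
T_f = (60.11*392 + 447.12*23.9 + 56.21*23.9) / (60.11 + 447.12 + 56.21)
    = 35594 / 563.44 ≈ 63.17 °C

T_f ≈ 63.2 °C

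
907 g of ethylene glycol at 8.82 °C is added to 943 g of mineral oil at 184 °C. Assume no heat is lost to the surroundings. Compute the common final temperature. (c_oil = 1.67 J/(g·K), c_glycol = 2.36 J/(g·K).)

T_f is the heat-capacity-weighted average of the initial temperatures:
T_f = (1574.8×184 + 2140.5×8.82) / (1574.8 + 2140.5)
    = 308644 / 3715.3 ≈ 83.07 °C

T_f ≈ 83.1 °C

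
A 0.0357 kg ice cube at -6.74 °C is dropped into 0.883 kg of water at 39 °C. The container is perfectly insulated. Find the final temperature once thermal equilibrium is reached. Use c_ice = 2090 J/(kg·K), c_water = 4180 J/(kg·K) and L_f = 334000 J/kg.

Net heat exchanged in the isolated system is zero:
warm ice to 0 °C: 0.0357×2090×(0 − (-6.74)) = 502.89
  latent heat to melt: 0.0357×334000 = 11924
  meltwater 0→T: 0.0357×4180×T = 149.23 T
  water: 3690.9(T − 39)
3840.2 T = 143947 − 12427 = 131520
T ≈ 34.25 °C — above 0 °C, consistent with complete melting.

T_f ≈ 34.2 °C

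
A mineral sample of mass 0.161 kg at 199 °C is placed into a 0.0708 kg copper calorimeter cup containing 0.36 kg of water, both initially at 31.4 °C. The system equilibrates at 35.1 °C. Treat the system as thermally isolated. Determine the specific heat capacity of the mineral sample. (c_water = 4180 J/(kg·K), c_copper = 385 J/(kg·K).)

c ≈ 215 J/(kg·K)

Heat gained plus heat lost sum to zero:
0.161×c×(35.1 − 199) + 0.36×4180×(35.1 − 31.4) + 0.0708×385×(35.1 − 31.4) = 0
-26.39 c = -5668.6
c = -5668.6/-26.39 ≈ 214.8 J/(kg·K)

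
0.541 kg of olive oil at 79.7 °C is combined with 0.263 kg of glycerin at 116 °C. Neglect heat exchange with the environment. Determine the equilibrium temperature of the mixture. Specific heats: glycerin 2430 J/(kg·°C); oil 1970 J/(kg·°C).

T_f = Σ m_i c_i T_i / Σ m_i c_i:
T_f = (639.09*116 + 1065.8*79.7) / (639.09 + 1065.8)
    = 159076 / 1704.9 ≈ 93.31 °C

T_f ≈ 93.3 °C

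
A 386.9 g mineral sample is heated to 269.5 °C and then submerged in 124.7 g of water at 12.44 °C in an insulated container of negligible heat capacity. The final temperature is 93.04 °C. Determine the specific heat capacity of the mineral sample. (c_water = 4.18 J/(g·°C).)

Heat lost by the mineral sample = heat gained by the water:
386.9×c×(269.5 − 93.04) = 124.7×4.18×(93.04 − 12.44)
68272 c = 42012  ⇒  c ≈ 0.6154 J/(g·°C)

c ≈ 0.615 J/(g·°C)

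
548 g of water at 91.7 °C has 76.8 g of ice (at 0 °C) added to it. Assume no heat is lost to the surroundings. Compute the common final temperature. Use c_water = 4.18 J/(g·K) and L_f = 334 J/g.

T_f ≈ 70.6 °C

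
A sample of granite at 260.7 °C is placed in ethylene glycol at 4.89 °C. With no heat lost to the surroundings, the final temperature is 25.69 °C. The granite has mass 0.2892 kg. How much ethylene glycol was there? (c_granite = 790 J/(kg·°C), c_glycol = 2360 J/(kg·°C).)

|Q_granite| = |Q_glycol|:
0.2892×790×(260.7 − 25.69) = m×2360×(25.69 − 4.89)
49088 m = 53692  ⇒  m ≈ 1.094 kg

m ≈ 1.09 kg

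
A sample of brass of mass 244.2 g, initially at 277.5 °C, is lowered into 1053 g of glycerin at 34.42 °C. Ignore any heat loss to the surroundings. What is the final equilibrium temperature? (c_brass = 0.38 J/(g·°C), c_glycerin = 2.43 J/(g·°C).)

T_f ≈ 42.9 °C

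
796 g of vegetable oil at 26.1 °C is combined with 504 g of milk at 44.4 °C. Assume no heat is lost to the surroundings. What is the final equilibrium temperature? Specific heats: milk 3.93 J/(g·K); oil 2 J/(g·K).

T_f is the heat-capacity-weighted average of the initial temperatures:
T_f = (1980.7·44.4 + 1592·26.1) / (1980.7 + 1592)
    = 129495 / 3572.7 ≈ 36.25 °C

T_f ≈ 36.2 °C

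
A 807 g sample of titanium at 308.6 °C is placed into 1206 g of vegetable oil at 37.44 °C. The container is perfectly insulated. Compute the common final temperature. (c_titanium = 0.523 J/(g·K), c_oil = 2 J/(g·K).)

T_f ≈ 77.8 °C

Conservation of energy gives ΣQ = 0:
807·0.523·(T − 308.6) + 1206·2·(T − 37.44) = 0
422.06(T − 308.6) + 2412(T − 37.44) = 0
(422.06 + 2412) T = 422.06·308.6 + 2412·37.44
T = 220553/2834.1 ≈ 77.82 °C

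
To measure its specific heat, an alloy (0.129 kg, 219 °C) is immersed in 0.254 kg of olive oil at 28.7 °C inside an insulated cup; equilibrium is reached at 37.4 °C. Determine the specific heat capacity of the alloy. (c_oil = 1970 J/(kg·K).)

c ≈ 186 J/(kg·K)

Heat lost by the alloy = heat gained by the oil:
0.129×c×(219 − 37.4) = 0.254×1970×(37.4 − 28.7)
23.43 c = 4353.3  ⇒  c ≈ 185.8 J/(kg·K)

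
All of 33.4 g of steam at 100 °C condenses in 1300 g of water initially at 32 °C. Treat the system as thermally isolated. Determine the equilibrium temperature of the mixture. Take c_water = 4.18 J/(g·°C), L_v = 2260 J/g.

Energy conservation, ΣQ = 0:
latent heat released on condensation: 33.4·2260 = 75484
  condensate cools 100→T: 33.4·4.18·(T − 100) = 139.61(T − 100)
  original water: 5434(T − 32)
5573.6 T = 75484 + 13961 + 173888 = 263333
T ≈ 47.25 °C (< 100 °C, so full condensation is consistent).

T_f ≈ 47.2 °C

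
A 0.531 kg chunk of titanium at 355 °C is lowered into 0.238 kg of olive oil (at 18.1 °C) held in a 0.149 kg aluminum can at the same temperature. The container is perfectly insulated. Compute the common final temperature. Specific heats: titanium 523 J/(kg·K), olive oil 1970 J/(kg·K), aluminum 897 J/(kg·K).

T_f ≈ 124.4 °C

With ΣQ=0 the equilibrium temperature is the m·c-weighted mean:
T_f = (277.71×355 + 468.86×18.1 + 133.65×18.1) / (277.71 + 468.86 + 133.65)
    = 109494 / 880.23 ≈ 124.39 °C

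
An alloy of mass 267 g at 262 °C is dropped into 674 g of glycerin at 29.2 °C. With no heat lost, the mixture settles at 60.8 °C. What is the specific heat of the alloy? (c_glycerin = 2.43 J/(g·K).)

Heat lost by the alloy = heat gained by the glycerin:
267×c×(262 − 60.8) = 674×2.43×(60.8 − 29.2)
53720 c = 51755  ⇒  c ≈ 0.9634 J/(g·K)

c ≈ 0.963 J/(g·K)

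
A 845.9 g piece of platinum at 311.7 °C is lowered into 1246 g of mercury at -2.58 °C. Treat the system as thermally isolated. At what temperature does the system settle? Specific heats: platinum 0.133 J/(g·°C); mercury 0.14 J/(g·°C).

T_f ≈ 120.6 °C

Heat gained plus heat lost sum to zero:
845.9*0.133*(T − 311.7) + 1246*0.14*(T − (-2.58)) = 0
112.5(T − 311.7) + 174.44(T − (-2.58)) = 0
(112.5 + 174.44) T = 112.5*311.7 + 174.44*(-2.58)
T ≈ 120.64 °C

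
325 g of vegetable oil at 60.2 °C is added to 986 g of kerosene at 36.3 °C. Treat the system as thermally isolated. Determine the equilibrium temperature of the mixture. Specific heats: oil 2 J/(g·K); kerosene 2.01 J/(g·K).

|Q_oil| = |Q_kerosene|:
325×2×(60.2 − T) = 986×2.01×(T − 36.3)
650(60.2 − T) = 1981.9(T − 36.3)
2631.9 T = 111072  ⇒  T ≈ 42.20 °C

T_f ≈ 42.2 °C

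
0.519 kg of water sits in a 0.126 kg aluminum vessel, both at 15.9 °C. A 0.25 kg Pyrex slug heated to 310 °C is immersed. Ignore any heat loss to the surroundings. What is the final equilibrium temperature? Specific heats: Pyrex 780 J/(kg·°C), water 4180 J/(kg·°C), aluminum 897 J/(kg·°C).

T_f ≈ 39.0 °C

Setting the total heat transfer to zero:
0.25·780·(T − 310) + 0.519·4180·(T − 15.9) + 0.126·897·(T − 15.9) = 0
(195 + 2169.4 + 113.02) T = 195·310 + 2169.4·15.9 + 113.02·15.9
T ≈ 39.05 °C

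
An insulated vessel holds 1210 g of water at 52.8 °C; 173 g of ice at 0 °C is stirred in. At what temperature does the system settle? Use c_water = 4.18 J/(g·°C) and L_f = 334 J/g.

Energy balance with sensible and latent terms:
melt ice: 173·334 = 57782
  warm the meltwater: 723.14 T
  water: 5057.8(T − 52.8)
5780.9 T = 267052 − 57782 = 209270
T ≈ 36.20 °C. Since T > 0 °C, the all-ice-melts assumption holds.

T_f ≈ 36.2 °C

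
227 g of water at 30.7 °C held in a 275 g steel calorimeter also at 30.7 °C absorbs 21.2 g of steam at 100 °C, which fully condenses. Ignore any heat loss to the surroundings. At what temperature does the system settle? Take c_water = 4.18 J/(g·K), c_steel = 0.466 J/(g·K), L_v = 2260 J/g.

T_f ≈ 77.1 °C

Taking heat into each body as positive, Σ m c ΔT = 0:
latent heat released on condensation: 21.2·2260 = 47912
  condensate cools 100→T: 21.2·4.18·(T − 100) = 88.62(T − 100)
  water warms: 227·4.18·(T − 30.7) = 948.86(T − 30.7)
  steel cup: 275·0.466·(T − 30.7) = 128.15(T − 30.7)
1165.6 T = 47912 + 8861.6 + 33064 = 89838
T ≈ 77.07 °C, under the boiling point, so the assumption holds.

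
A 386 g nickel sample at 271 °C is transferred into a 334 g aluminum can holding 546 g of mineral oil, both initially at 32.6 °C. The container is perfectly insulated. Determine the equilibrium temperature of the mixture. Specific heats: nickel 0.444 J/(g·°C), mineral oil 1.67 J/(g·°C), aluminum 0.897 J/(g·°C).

Heat gained plus heat lost sum to zero:
386×0.444×(T − 271) + 546×1.67×(T − 32.6) + 334×0.897×(T − 32.6) = 0
171.38(T − 271) + 911.82(T − 32.6) + 299.6(T − 32.6) = 0
1382.8 T = 85937
T = 85937 / 1382.8 = 62.1 °C

T_f ≈ 62.1 °C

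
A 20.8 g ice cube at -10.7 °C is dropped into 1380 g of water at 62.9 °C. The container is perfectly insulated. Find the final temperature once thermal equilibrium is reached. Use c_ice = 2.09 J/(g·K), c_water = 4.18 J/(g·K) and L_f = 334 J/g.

Sum of m c ΔT and latent-heat terms is zero:
ice -10.7→0 °C: 20.8×2.09×10.7 = 465.15; latent heat to melt: 20.8×334 = 6947.2; warm the meltwater: 86.94 T; water cools: 1380×4.18×(T − 62.9) = 5768.4(T − 62.9)
5855.3 T = 362832 − 7412.4 = 355420
T ≈ 60.70 °C (positive, so assuming full melt was valid).

T_f ≈ 60.7 °C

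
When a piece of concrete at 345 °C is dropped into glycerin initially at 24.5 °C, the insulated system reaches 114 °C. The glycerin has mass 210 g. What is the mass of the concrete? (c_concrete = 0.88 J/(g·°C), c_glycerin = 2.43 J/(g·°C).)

m ≈ 225 g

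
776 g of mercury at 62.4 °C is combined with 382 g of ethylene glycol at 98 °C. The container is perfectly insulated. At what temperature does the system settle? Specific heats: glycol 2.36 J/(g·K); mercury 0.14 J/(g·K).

T_f ≈ 94.2 °C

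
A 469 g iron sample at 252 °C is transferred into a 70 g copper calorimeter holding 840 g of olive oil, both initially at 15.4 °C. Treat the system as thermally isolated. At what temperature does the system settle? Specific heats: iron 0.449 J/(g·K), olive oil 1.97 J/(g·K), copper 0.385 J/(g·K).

T_f is the heat-capacity-weighted average of the initial temperatures:
T_f = (210.58×252 + 1654.8×15.4 + 26.95×15.4) / (210.58 + 1654.8 + 26.95)
    = 78965 / 1892.3 ≈ 41.73 °C

T_f ≈ 41.7 °C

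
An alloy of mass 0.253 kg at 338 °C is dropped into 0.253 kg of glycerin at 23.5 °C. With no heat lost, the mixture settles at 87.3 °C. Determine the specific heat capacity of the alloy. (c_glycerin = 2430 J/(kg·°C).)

m_s c (T_s − T_f) = m_glycerin c_glycerin (T_f − T_0):
0.253×c×(338 − 87.3) = 0.253×2430×(87.3 − 23.5)
63.43 c = 39224  ⇒  c ≈ 618.4 J/(kg·°C)

c ≈ 618 J/(kg·°C)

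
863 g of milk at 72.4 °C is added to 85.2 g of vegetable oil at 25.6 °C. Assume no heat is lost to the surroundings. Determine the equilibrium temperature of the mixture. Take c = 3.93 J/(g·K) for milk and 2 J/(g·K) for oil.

T_f ≈ 70.2 °C

Let T be the final temperature. ΣQ_i = 0:
863·3.93·(T − 72.4) + 85.2·2·(T − 25.6) = 0
3391.6(T − 72.4) + 170.4(T − 25.6) = 0
(3391.6 + 170.4) T = 3391.6·72.4 + 170.4·25.6
T = 249913/3562 ≈ 70.16 °C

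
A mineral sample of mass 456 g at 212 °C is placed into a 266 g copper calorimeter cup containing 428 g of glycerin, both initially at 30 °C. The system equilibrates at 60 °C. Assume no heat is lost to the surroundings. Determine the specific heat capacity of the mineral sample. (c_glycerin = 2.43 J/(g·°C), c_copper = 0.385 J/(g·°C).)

Setting the total heat transfer to zero:
456×c×(60 − 212) + 428×2.43×(60 − 30) + 266×0.385×(60 − 30) = 0
-69312 c = -34274
c = -34274/-69312 ≈ 0.4945 J/(g·°C)

c ≈ 0.494 J/(g·°C)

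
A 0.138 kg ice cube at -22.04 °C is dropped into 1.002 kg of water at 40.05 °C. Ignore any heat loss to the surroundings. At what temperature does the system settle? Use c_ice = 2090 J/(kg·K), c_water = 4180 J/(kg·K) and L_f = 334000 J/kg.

T_f ≈ 24.2 °C

Conservation of energy gives ΣQ = 0:
ice -22.04→0 °C: 0.138·2090·22.04 = 6356.8; fusion: m_ice L_f = 0.138·334000 = 46092; warm the meltwater: 576.84 T; water: 4188.4(T − 40.05)
4765.2 T = 167744 − 52449 = 115295
T ≈ 24.20 °C. Since T > 0 °C, the all-ice-melts assumption holds.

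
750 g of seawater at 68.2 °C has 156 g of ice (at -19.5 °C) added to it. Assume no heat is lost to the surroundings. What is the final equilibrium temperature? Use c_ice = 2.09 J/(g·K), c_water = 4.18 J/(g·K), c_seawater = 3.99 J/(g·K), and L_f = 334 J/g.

Net heat exchanged in the isolated system is zero:
ice -19.5→0 °C: 156·2.09·19.5 = 6357.8
  fusion: m_ice L_f = 156·334 = 52104
  meltwater 0→T: 156·4.18·T = 652.08 T
  seawater: 2992.5(T − 68.2)
3644.6 T = 204088 − 58462 = 145627
T ≈ 39.96 °C. Since T > 0 °C, the all-ice-melts assumption holds.

T_f ≈ 40.0 °C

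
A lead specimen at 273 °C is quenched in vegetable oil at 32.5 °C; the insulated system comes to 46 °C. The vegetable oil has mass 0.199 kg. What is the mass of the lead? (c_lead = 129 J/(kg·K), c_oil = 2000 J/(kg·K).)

Let T be the final temperature. ΣQ_i = 0:
m×129×(46 − 273) + 0.199×2000×(46 − 32.5) = 0
-29283 m = -5373
m = -5373/-29283 ≈ 0.1835 kg

m ≈ 0.183 kg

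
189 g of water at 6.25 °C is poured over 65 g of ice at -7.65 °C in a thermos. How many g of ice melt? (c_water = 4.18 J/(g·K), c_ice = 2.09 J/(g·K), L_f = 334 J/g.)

Heat available from the water dropping to 0 °C: 189×4.18×6.25 = 4937.6 J.
Warming the ice to 0 °C takes 65×2.09×7.65 = 1039.3 J, leaving 3898.4 J for melting.
Melting all 65 g of ice would need 65×334 = 21710 J.
That's not enough to melt it all — equilibrium is at 0 °C with ice remaining.
m_melt = 3898.4 / L_f = 11.67 g.

m_melted ≈ 11.7 g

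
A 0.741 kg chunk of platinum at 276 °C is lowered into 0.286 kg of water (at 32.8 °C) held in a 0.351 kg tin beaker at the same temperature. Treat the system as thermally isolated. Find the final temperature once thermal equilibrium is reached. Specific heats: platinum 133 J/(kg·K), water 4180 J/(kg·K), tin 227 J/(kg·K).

Net heat exchanged in the isolated system is zero:
0.741×133×(T − 276) + 0.286×4180×(T − 32.8) + 0.351×227×(T − 32.8) = 0
98.55(T − 276) + 1195.5(T − 32.8) + 79.68(T − 32.8) = 0
1373.7 T = 69026
T = 69026 / 1373.7 = 50.2 °C

T_f ≈ 50.2 °C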